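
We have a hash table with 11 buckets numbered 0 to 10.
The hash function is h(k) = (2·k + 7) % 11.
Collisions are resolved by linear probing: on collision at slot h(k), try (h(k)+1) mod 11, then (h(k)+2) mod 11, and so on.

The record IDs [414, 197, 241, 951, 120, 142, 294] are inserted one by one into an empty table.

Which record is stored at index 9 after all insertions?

142

414 hashes to 10; slot 10 is free -> place at 10.
197 hashes to 5; slot 5 is free -> place at 5.
241 hashes to 5; 5 taken -> place at 6.
951 hashes to 6; 6 taken -> place at 7.
120 hashes to 5; 5,6,7 taken -> place at 8.
142 hashes to 5; 5,6,7,8 taken -> place at 9.
294 hashes to 1; slot 1 is free -> place at 1.
Table: [., 294, ., ., ., 197, 241, 951, 120, 142, 414]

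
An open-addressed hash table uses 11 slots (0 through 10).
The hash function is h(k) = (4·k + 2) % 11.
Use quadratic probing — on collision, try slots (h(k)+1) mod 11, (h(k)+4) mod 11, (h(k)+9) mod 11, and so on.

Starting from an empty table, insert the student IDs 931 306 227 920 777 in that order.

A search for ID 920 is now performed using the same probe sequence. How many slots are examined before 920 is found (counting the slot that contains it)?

3

931 hashes to 8; slot 8 is free → place at 8.
306 hashes to 5; slot 5 is free → place at 5.
227 hashes to 8; 8 taken → place at 9.
920 hashes to 8; 8,9 taken → place at 1.
777 hashes to 8; 8,9,1 taken → place at 6.
Table: [∅, 920, ∅, ∅, ∅, 306, 777, ∅, 931, 227, ∅]
Lookup 920: h=8, probe 8,9,1 → found at 1.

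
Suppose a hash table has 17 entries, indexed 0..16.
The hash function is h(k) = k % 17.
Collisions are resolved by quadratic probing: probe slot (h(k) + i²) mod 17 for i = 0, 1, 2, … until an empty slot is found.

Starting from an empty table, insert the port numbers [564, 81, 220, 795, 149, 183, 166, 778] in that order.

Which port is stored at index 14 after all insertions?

795

564 hashes to 3; slot 3 is free -> place at 3.
81 hashes to 13; slot 13 is free -> place at 13.
220 hashes to 16; slot 16 is free -> place at 16.
795 hashes to 13; 13 taken -> place at 14.
149 hashes to 13; 13,14 taken -> place at 0.
183 hashes to 13; 13,14,0 taken -> place at 5.
166 hashes to 13; 13,14,0,5 taken -> place at 12.
778 hashes to 13; 13,14,0,5,12 taken -> place at 4.
Table: [149, _, _, 564, 778, 183, _, _, _, _, _, _, 166, 81, 795, _, 220]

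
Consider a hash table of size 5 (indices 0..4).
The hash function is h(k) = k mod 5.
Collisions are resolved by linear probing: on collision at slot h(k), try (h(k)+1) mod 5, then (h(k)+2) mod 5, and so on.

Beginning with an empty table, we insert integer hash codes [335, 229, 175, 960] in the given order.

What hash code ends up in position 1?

335: h=0 → slot 0
229: h=4 → slot 4
175: h=0, probe 0,1 → slot 1
960: h=0, probe 0,1,2 → slot 2
Table: [335, 175, 960, -, 229]

175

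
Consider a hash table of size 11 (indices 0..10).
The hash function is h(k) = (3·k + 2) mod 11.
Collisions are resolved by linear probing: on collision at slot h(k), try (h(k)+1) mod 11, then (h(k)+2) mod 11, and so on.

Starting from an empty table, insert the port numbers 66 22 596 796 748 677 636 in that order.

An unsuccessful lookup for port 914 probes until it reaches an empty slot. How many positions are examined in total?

2

66: h=2 → slot 2
22: h=2, probe 2,3 → slot 3
596: h=8 → slot 8
796: h=3, probe 3,4 → slot 4
748: h=2, probe 2,3,4,5 → slot 5
677: h=9 → slot 9
636: h=7 → slot 7
Table: [_, _, 66, 22, 796, 748, _, 636, 596, 677, _]
Lookup 914: h=5, probe 5,6 → slot 6 empty, not found.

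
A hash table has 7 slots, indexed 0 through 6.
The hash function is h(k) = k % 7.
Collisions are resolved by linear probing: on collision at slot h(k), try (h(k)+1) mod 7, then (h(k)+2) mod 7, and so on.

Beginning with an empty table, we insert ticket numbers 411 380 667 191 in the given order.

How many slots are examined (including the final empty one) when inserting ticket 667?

Insert 411: h=5, slot 5 empty => index 5.
Insert 380: h=2, slot 2 empty => index 2.
Insert 667: h=2, slot 2 occupied => index 3.
Insert 191: h=2, slots 2,3 occupied => index 4.
Table: [-, -, 380, 667, 191, 411, -]

2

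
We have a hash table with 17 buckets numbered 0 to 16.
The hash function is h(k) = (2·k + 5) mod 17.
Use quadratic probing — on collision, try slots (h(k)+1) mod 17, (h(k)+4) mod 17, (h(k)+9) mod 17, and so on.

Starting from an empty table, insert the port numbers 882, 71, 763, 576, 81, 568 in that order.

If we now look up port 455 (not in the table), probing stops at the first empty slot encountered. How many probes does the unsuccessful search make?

Insert 882: h=1, slot 1 empty -> index 1.
Insert 71: h=11, slot 11 empty -> index 11.
Insert 763: h=1, slot 1 occupied -> index 2.
Insert 576: h=1, slots 1,2 occupied -> index 5.
Insert 81: h=14, slot 14 empty -> index 14.
Insert 568: h=2, slot 2 occupied -> index 3.
Table: [∅, 882, 763, 568, ∅, 576, ∅, ∅, ∅, ∅, ∅, 71, ∅, ∅, 81, ∅, ∅]
Lookup 455: h=14, probe 14,15 → slot 15 empty, not found.

2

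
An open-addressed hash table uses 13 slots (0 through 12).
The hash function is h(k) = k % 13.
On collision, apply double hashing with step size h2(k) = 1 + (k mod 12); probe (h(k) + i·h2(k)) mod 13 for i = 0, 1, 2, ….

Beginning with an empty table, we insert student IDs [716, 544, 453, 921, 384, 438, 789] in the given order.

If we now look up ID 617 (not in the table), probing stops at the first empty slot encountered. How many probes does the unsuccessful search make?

2

716: h=1 → slot 1
544: h=11 → slot 11
453: h=11, h2=10, probe 11,8 → slot 8
921: h=11, h2=10, probe 11,8,5 → slot 5
384: h=7 → slot 7
438: h=9 → slot 9
789: h=9, h2=10, probe 9,6 → slot 6
Table: [∅, 716, ∅, ∅, ∅, 921, 789, 384, 453, 438, ∅, 544, ∅]
Lookup 617: h=6, h2=6, probe 6,12 → slot 12 empty, not found.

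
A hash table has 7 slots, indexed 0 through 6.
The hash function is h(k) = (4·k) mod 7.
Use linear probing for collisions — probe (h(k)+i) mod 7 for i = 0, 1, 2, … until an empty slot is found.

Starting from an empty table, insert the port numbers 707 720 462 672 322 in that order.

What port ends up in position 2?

672

707 hashes to 0; slot 0 is free => place at 0.
720 hashes to 3; slot 3 is free => place at 3.
462 hashes to 0; 0 taken => place at 1.
672 hashes to 0; 0,1 taken => place at 2.
322 hashes to 0; 0,1,2,3 taken => place at 4.
Table: [707, 462, 672, 720, 322, ., .]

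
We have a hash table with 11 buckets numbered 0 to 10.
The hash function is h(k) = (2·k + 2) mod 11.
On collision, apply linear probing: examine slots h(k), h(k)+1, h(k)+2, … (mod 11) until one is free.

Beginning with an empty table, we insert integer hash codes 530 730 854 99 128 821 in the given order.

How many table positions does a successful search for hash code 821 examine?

4

530: h=6 => slot 6
730: h=10 => slot 10
854: h=5 => slot 5
99: h=2 => slot 2
128: h=5, probe 5,6,7 => slot 7
821: h=5, probe 5,6,7,8 => slot 8
Table: [., ., 99, ., ., 854, 530, 128, 821, ., 730]
Lookup 821: h=5, probe 5,6,7,8 → found at 8.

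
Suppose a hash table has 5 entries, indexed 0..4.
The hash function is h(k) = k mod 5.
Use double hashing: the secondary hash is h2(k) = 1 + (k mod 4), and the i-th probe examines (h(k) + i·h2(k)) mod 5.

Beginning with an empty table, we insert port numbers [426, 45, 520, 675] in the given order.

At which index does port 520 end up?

426 hashes to 1; slot 1 is free => place at 1.
45 hashes to 0; slot 0 is free => place at 0.
520 hashes to 0, h2=1; 0,1 taken => place at 2.
675 hashes to 0, h2=4; 0 taken => place at 4.
Table: [45, 426, 520, ., 675]

2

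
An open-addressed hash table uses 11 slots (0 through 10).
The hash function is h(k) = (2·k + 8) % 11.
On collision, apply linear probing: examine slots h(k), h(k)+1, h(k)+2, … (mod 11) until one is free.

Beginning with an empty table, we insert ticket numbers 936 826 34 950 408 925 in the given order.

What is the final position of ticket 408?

936: h=10 => slot 10
826: h=10, probe 10,0 => slot 0
34: h=10, probe 10,0,1 => slot 1
950: h=5 => slot 5
408: h=10, probe 10,0,1,2 => slot 2
925: h=10, probe 10,0,1,2,3 => slot 3
Table: [826, 34, 408, 925, ∅, 950, ∅, ∅, ∅, ∅, 936]

2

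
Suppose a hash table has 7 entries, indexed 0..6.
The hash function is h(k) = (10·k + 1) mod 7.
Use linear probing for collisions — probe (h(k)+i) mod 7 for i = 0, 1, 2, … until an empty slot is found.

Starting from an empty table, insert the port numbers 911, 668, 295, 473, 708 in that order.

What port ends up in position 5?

295

911 hashes to 4; slot 4 is free → place at 4.
668 hashes to 3; slot 3 is free → place at 3.
295 hashes to 4; 4 taken → place at 5.
473 hashes to 6; slot 6 is free → place at 6.
708 hashes to 4; 4,5,6 taken → place at 0.
Table: [708, -, -, 668, 911, 295, 473]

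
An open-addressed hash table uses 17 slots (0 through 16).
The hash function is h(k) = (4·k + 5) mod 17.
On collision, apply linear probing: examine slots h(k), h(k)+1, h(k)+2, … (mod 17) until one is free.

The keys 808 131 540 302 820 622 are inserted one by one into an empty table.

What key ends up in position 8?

302

808 hashes to 7; slot 7 is free → place at 7.
131 hashes to 2; slot 2 is free → place at 2.
540 hashes to 6; slot 6 is free → place at 6.
302 hashes to 6; 6,7 taken → place at 8.
820 hashes to 4; slot 4 is free → place at 4.
622 hashes to 11; slot 11 is free → place at 11.
Table: [—, —, 131, —, 820, —, 540, 808, 302, —, —, 622, —, —, —, —, —]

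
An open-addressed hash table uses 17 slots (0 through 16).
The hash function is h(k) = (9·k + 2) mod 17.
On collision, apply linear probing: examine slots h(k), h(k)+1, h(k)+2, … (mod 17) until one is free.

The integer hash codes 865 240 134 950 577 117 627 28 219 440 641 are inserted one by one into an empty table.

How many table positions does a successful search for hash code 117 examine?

5

865: h=1 → slot 1
240: h=3 → slot 3
134: h=1, probe 1,2 → slot 2
950: h=1, probe 1,2,3,4 → slot 4
577: h=10 → slot 10
117: h=1, probe 1,2,3,4,5 → slot 5
627: h=1, probe 1,2,3,4,5,6 → slot 6
28: h=16 → slot 16
219: h=1, probe 1,2,3,4,5,6,7 → slot 7
440: h=1, probe 1,2,3,4,5,6,7,8 → slot 8
641: h=8, probe 8,9 → slot 9
Table: [-, 865, 134, 240, 950, 117, 627, 219, 440, 641, 577, -, -, -, -, -, 28]
Lookup 117: h=1, probe 1,2,3,4,5 → found at 5.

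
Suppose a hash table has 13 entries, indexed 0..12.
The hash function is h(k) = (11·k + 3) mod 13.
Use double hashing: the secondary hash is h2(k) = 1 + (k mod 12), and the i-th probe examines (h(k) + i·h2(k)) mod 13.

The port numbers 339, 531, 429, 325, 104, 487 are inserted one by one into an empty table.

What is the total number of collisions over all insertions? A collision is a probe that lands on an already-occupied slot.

2

339 hashes to 1; slot 1 is free -> place at 1.
531 hashes to 7; slot 7 is free -> place at 7.
429 hashes to 3; slot 3 is free -> place at 3.
325 hashes to 3, h2=2; 3 taken -> place at 5.
104 hashes to 3, h2=9; 3 taken -> place at 12.
487 hashes to 4; slot 4 is free -> place at 4.
Table: [-, 339, -, 429, 487, 325, -, 531, -, -, -, -, 104]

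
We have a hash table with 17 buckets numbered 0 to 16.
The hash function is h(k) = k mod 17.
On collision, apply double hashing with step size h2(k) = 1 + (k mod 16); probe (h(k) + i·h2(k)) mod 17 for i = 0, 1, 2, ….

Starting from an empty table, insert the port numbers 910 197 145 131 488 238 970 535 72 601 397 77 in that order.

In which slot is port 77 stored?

14

Insert 910: h=9, slot 9 empty -> index 9.
Insert 197: h=10, slot 10 empty -> index 10.
Insert 145: h=9, h2=2, slot 9 occupied -> index 11.
Insert 131: h=12, slot 12 empty -> index 12.
Insert 488: h=12, h2=9, slot 12 occupied -> index 4.
Insert 238: h=0, slot 0 empty -> index 0.
Insert 970: h=1, slot 1 empty -> index 1.
Insert 535: h=8, slot 8 empty -> index 8.
Insert 72: h=4, h2=9, slot 4 occupied -> index 13.
Insert 601: h=6, slot 6 empty -> index 6.
Insert 397: h=6, h2=14, slot 6 occupied -> index 3.
Insert 77: h=9, h2=14, slots 9,6,3,0 occupied -> index 14.
Table: [238, 970, -, 397, 488, -, 601, -, 535, 910, 197, 145, 131, 72, 77, -, -]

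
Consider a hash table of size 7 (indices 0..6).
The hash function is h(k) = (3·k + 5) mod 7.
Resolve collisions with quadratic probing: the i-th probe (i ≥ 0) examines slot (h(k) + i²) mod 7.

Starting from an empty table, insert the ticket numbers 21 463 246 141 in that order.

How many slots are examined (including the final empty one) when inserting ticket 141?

Insert 21: h=5, slot 5 empty => index 5.
Insert 463: h=1, slot 1 empty => index 1.
Insert 246: h=1, slot 1 occupied => index 2.
Insert 141: h=1, slots 1,2,5 occupied => index 3.
Table: [-, 463, 246, 141, -, 21, -]

4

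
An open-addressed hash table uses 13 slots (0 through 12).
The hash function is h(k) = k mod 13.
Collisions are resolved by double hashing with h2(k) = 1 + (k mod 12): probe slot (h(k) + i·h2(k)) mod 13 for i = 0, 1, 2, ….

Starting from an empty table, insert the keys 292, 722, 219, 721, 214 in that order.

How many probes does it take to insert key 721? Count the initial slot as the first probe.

2

292: h=6 -> slot 6
722: h=7 -> slot 7
219: h=11 -> slot 11
721: h=6, h2=2, probe 6,8 -> slot 8
214: h=6, h2=11, probe 6,4 -> slot 4
Table: [∅, ∅, ∅, ∅, 214, ∅, 292, 722, 721, ∅, ∅, 219, ∅]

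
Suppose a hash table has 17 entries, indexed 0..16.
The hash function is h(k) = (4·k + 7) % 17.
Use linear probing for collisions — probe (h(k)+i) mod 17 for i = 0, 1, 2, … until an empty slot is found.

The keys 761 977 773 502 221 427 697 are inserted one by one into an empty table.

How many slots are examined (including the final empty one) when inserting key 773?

761: h=8 → slot 8
977: h=5 → slot 5
773: h=5, probe 5,6 → slot 6
502: h=9 → slot 9
221: h=7 → slot 7
427: h=15 → slot 15
697: h=7, probe 7,8,9,10 → slot 10
Table: [_, _, _, _, _, 977, 773, 221, 761, 502, 697, _, _, _, _, 427, _]

2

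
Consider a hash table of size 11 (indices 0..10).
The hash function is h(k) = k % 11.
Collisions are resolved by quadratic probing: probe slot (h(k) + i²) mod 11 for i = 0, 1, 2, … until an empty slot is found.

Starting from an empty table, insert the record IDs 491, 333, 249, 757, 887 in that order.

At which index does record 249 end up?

8

Insert 491: h=7, slot 7 empty -> index 7.
Insert 333: h=3, slot 3 empty -> index 3.
Insert 249: h=7, slot 7 occupied -> index 8.
Insert 757: h=9, slot 9 empty -> index 9.
Insert 887: h=7, slots 7,8 occupied -> index 0.
Table: [887, -, -, 333, -, -, -, 491, 249, 757, -]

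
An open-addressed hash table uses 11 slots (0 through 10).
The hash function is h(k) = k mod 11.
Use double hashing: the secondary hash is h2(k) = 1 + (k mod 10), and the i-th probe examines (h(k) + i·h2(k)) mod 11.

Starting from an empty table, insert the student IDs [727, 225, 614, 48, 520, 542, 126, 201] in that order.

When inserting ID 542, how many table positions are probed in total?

2

727: h=1 -> slot 1
225: h=5 -> slot 5
614: h=9 -> slot 9
48: h=4 -> slot 4
520: h=3 -> slot 3
542: h=3, h2=3, probe 3,6 -> slot 6
126: h=5, h2=7, probe 5,1,8 -> slot 8
201: h=3, h2=2, probe 3,5,7 -> slot 7
Table: [—, 727, —, 520, 48, 225, 542, 201, 126, 614, —]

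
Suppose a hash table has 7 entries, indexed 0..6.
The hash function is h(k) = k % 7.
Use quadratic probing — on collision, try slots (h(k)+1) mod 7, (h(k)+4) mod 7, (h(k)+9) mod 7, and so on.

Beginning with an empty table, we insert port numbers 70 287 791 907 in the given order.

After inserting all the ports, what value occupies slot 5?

70 hashes to 0; slot 0 is free => place at 0.
287 hashes to 0; 0 taken => place at 1.
791 hashes to 0; 0,1 taken => place at 4.
907 hashes to 4; 4 taken => place at 5.
Table: [70, 287, _, _, 791, 907, _]

907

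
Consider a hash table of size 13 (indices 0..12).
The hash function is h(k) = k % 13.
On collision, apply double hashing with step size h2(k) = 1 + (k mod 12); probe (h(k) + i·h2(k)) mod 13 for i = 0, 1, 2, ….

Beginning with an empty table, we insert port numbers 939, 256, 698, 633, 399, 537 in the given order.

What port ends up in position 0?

399

939: h=3 -> slot 3
256: h=9 -> slot 9
698: h=9, h2=3, probe 9,12 -> slot 12
633: h=9, h2=10, probe 9,6 -> slot 6
399: h=9, h2=4, probe 9,0 -> slot 0
537: h=4 -> slot 4
Table: [399, —, —, 939, 537, —, 633, —, —, 256, —, —, 698]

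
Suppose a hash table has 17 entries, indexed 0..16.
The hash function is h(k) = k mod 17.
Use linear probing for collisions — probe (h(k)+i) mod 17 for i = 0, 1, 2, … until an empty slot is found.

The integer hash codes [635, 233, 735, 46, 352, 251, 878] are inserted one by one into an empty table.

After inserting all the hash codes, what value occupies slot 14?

Insert 635: h=6, slot 6 empty => index 6.
Insert 233: h=12, slot 12 empty => index 12.
Insert 735: h=4, slot 4 empty => index 4.
Insert 46: h=12, slot 12 occupied => index 13.
Insert 352: h=12, slots 12,13 occupied => index 14.
Insert 251: h=13, slots 13,14 occupied => index 15.
Insert 878: h=11, slot 11 empty => index 11.
Table: [_, _, _, _, 735, _, 635, _, _, _, _, 878, 233, 46, 352, 251, _]

352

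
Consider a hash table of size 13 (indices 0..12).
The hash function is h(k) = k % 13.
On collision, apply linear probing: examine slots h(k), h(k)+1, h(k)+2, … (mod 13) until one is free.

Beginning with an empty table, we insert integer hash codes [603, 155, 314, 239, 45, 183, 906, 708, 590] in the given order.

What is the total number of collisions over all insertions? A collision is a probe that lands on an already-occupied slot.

9

Insert 603: h=5, slot 5 empty → index 5.
Insert 155: h=12, slot 12 empty → index 12.
Insert 314: h=2, slot 2 empty → index 2.
Insert 239: h=5, slot 5 occupied → index 6.
Insert 45: h=6, slot 6 occupied → index 7.
Insert 183: h=1, slot 1 empty → index 1.
Insert 906: h=9, slot 9 empty → index 9.
Insert 708: h=6, slots 6,7 occupied → index 8.
Insert 590: h=5, slots 5,6,7,8,9 occupied → index 10.
Table: [∅, 183, 314, ∅, ∅, 603, 239, 45, 708, 906, 590, ∅, 155]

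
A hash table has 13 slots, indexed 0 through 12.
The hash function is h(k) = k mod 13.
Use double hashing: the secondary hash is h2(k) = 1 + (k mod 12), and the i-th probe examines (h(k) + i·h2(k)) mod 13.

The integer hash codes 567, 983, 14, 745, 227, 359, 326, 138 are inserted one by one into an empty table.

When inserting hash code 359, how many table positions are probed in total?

567: h=8 -> slot 8
983: h=8, h2=12, probe 8,7 -> slot 7
14: h=1 -> slot 1
745: h=4 -> slot 4
227: h=6 -> slot 6
359: h=8, h2=12, probe 8,7,6,5 -> slot 5
326: h=1, h2=3, probe 1,4,7,10 -> slot 10
138: h=8, h2=7, probe 8,2 -> slot 2
Table: [∅, 14, 138, ∅, 745, 359, 227, 983, 567, ∅, 326, ∅, ∅]

4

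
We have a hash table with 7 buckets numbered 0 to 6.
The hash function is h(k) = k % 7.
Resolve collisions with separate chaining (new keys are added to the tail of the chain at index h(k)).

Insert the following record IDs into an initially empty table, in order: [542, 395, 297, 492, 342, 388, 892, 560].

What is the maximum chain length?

542 → bucket 3
395 → bucket 3 (collision)
297 → bucket 3 (collision)
492 → bucket 2
342 → bucket 6
388 → bucket 3 (collision)
892 → bucket 3 (collision)
560 → bucket 0
Final buckets:
0: 560
1: —
2: 492
3: 542 -> 395 -> 297 -> 388 -> 892
4: —
5: —
6: 342

5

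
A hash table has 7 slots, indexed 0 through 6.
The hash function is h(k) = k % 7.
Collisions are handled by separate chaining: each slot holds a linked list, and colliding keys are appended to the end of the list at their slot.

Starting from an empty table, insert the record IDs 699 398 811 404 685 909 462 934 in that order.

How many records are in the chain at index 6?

699 → bucket 6
398 → bucket 6 (collision)
811 → bucket 6 (collision)
404 → bucket 5
685 → bucket 6 (collision)
909 → bucket 6 (collision)
462 → bucket 0
934 → bucket 3
Final buckets:
0: 462
1: —
2: —
3: 934
4: —
5: 404
6: 699 -> 398 -> 811 -> 685 -> 909

5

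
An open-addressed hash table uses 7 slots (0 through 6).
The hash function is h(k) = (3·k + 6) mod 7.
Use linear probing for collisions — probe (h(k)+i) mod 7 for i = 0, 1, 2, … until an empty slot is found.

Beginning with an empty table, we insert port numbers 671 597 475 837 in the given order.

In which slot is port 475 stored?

4

Insert 671: h=3, slot 3 empty → index 3.
Insert 597: h=5, slot 5 empty → index 5.
Insert 475: h=3, slot 3 occupied → index 4.
Insert 837: h=4, slots 4,5 occupied → index 6.
Table: [., ., ., 671, 475, 597, 837]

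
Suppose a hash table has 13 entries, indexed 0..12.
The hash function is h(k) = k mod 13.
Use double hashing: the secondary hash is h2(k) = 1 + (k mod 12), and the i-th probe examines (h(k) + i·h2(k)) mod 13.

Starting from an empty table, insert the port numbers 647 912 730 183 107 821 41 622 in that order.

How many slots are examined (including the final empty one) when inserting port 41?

4

Insert 647: h=10, slot 10 empty -> index 10.
Insert 912: h=2, slot 2 empty -> index 2.
Insert 730: h=2, h2=11, slot 2 occupied -> index 0.
Insert 183: h=1, slot 1 empty -> index 1.
Insert 107: h=3, slot 3 empty -> index 3.
Insert 821: h=2, h2=6, slot 2 occupied -> index 8.
Insert 41: h=2, h2=6, slots 2,8,1 occupied -> index 7.
Insert 622: h=11, slot 11 empty -> index 11.
Table: [730, 183, 912, 107, _, _, _, 41, 821, _, 647, 622, _]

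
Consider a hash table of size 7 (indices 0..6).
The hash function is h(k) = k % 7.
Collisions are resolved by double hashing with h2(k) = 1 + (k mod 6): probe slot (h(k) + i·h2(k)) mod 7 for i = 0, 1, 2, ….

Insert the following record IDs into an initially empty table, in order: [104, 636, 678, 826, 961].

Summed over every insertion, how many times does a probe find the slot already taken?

4

Insert 104: h=6, slot 6 empty => index 6.
Insert 636: h=6, h2=1, slot 6 occupied => index 0.
Insert 678: h=6, h2=1, slots 6,0 occupied => index 1.
Insert 826: h=0, h2=5, slot 0 occupied => index 5.
Insert 961: h=2, slot 2 empty => index 2.
Table: [636, 678, 961, ., ., 826, 104]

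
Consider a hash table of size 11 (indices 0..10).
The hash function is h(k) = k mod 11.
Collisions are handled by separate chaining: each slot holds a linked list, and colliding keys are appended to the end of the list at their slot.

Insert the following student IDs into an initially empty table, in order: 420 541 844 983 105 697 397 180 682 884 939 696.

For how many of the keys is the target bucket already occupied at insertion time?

5

Insert 420: h=2, bucket 2 empty → new chain.
Insert 541: h=2, bucket 2 nonempty → append to chain.
Insert 844: h=8, bucket 8 empty → new chain.
Insert 983: h=4, bucket 4 empty → new chain.
Insert 105: h=6, bucket 6 empty → new chain.
Insert 697: h=4, bucket 4 nonempty → append to chain.
Insert 397: h=1, bucket 1 empty → new chain.
Insert 180: h=4, bucket 4 nonempty → append to chain.
Insert 682: h=0, bucket 0 empty → new chain.
Insert 884: h=4, bucket 4 nonempty → append to chain.
Insert 939: h=4, bucket 4 nonempty → append to chain.
Insert 696: h=3, bucket 3 empty → new chain.
Final buckets:
0: 682
1: 397
2: 420 -> 541
3: 696
4: 983 -> 697 -> 180 -> 884 -> 939
5: .
6: 105
7: .
8: 844
9: .
10: .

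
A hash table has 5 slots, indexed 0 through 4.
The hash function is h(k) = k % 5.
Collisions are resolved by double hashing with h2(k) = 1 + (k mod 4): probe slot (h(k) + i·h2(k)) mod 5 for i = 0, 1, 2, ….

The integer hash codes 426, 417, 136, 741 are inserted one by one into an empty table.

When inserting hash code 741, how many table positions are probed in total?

3

426: h=1 => slot 1
417: h=2 => slot 2
136: h=1, h2=1, probe 1,2,3 => slot 3
741: h=1, h2=2, probe 1,3,0 => slot 0
Table: [741, 426, 417, 136, _]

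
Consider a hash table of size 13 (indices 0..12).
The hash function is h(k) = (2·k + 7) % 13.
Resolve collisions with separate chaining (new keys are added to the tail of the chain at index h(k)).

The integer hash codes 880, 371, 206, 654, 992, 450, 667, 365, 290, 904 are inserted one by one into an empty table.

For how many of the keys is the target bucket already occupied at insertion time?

880 → bucket 12
371 → bucket 8
206 → bucket 3
654 → bucket 2
992 → bucket 2 (collision)
450 → bucket 10
667 → bucket 2 (collision)
365 → bucket 9
290 → bucket 2 (collision)
904 → bucket 8 (collision)
Final buckets:
0: .
1: .
2: 654 -> 992 -> 667 -> 290
3: 206
4: .
5: .
6: .
7: .
8: 371 -> 904
9: 365
10: 450
11: .
12: 880

4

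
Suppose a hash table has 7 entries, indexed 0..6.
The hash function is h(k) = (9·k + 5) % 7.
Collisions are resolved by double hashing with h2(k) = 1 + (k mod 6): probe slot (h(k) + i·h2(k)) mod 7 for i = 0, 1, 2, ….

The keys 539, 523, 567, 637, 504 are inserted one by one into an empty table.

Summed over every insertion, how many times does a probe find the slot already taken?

3

539 hashes to 5; slot 5 is free => place at 5.
523 hashes to 1; slot 1 is free => place at 1.
567 hashes to 5, h2=4; 5 taken => place at 2.
637 hashes to 5, h2=2; 5 taken => place at 0.
504 hashes to 5, h2=1; 5 taken => place at 6.
Table: [637, 523, 567, —, —, 539, 504]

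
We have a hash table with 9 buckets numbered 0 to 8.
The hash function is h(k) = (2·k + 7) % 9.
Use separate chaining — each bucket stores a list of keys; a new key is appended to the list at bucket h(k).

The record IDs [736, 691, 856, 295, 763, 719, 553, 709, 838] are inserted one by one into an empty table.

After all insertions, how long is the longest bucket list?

5

736 → bucket 3
691 → bucket 3 (collision)
856 → bucket 0
295 → bucket 3 (collision)
763 → bucket 3 (collision)
719 → bucket 5
553 → bucket 6
709 → bucket 3 (collision)
838 → bucket 0 (collision)
Final buckets:
0: 856 -> 838
1: —
2: —
3: 736 -> 691 -> 295 -> 763 -> 709
4: —
5: 719
6: 553
7: —
8: —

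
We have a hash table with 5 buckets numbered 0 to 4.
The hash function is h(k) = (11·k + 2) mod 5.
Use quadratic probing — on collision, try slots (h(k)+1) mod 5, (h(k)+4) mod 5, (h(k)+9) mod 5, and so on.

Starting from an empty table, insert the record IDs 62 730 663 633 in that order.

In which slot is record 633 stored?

62 hashes to 4; slot 4 is free -> place at 4.
730 hashes to 2; slot 2 is free -> place at 2.
663 hashes to 0; slot 0 is free -> place at 0.
633 hashes to 0; 0 taken -> place at 1.
Table: [663, 633, 730, ., 62]

1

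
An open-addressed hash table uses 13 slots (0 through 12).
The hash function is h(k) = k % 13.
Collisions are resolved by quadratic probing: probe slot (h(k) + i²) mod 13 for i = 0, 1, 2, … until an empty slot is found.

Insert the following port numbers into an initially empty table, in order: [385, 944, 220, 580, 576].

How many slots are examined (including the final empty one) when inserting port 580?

4

Insert 385: h=8, slot 8 empty => index 8.
Insert 944: h=8, slot 8 occupied => index 9.
Insert 220: h=12, slot 12 empty => index 12.
Insert 580: h=8, slots 8,9,12 occupied => index 4.
Insert 576: h=4, slot 4 occupied => index 5.
Table: [-, -, -, -, 580, 576, -, -, 385, 944, -, -, 220]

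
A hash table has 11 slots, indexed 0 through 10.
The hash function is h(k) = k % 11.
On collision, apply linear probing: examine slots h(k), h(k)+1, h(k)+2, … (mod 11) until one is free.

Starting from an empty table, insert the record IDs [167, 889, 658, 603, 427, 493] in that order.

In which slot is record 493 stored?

167: h=2 → slot 2
889: h=9 → slot 9
658: h=9, probe 9,10 → slot 10
603: h=9, probe 9,10,0 → slot 0
427: h=9, probe 9,10,0,1 → slot 1
493: h=9, probe 9,10,0,1,2,3 → slot 3
Table: [603, 427, 167, 493, _, _, _, _, _, 889, 658]

3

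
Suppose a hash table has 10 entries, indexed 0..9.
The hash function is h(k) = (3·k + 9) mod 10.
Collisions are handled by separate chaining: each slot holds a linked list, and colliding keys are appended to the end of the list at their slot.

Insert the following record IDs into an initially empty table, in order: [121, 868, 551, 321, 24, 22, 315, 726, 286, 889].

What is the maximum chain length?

Insert 121: h=2, bucket 2 empty -> new chain.
Insert 868: h=3, bucket 3 empty -> new chain.
Insert 551: h=2, bucket 2 nonempty -> append to chain.
Insert 321: h=2, bucket 2 nonempty -> append to chain.
Insert 24: h=1, bucket 1 empty -> new chain.
Insert 22: h=5, bucket 5 empty -> new chain.
Insert 315: h=4, bucket 4 empty -> new chain.
Insert 726: h=7, bucket 7 empty -> new chain.
Insert 286: h=7, bucket 7 nonempty -> append to chain.
Insert 889: h=6, bucket 6 empty -> new chain.
Final buckets:
0: —
1: 24
2: 121 -> 551 -> 321
3: 868
4: 315
5: 22
6: 889
7: 726 -> 286
8: —
9: —

3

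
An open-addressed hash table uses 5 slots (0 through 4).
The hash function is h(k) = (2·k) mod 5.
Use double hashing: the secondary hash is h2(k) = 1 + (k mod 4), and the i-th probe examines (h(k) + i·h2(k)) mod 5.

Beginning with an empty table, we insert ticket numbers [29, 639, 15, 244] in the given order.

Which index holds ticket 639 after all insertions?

Insert 29: h=3, slot 3 empty → index 3.
Insert 639: h=3, h2=4, slot 3 occupied → index 2.
Insert 15: h=0, slot 0 empty → index 0.
Insert 244: h=3, h2=1, slot 3 occupied → index 4.
Table: [15, ∅, 639, 29, 244]

2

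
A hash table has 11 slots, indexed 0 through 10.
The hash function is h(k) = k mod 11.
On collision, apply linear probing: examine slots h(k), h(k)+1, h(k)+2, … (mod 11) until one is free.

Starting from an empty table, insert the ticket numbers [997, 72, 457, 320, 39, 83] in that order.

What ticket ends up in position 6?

72

997 hashes to 7; slot 7 is free → place at 7.
72 hashes to 6; slot 6 is free → place at 6.
457 hashes to 6; 6,7 taken → place at 8.
320 hashes to 1; slot 1 is free → place at 1.
39 hashes to 6; 6,7,8 taken → place at 9.
83 hashes to 6; 6,7,8,9 taken → place at 10.
Table: [_, 320, _, _, _, _, 72, 997, 457, 39, 83]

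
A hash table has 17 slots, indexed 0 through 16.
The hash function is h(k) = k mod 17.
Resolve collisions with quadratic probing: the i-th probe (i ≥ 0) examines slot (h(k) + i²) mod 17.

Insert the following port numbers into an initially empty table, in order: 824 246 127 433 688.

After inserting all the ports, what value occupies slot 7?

688

824: h=8 -> slot 8
246: h=8, probe 8,9 -> slot 9
127: h=8, probe 8,9,12 -> slot 12
433: h=8, probe 8,9,12,0 -> slot 0
688: h=8, probe 8,9,12,0,7 -> slot 7
Table: [433, ., ., ., ., ., ., 688, 824, 246, ., ., 127, ., ., ., .]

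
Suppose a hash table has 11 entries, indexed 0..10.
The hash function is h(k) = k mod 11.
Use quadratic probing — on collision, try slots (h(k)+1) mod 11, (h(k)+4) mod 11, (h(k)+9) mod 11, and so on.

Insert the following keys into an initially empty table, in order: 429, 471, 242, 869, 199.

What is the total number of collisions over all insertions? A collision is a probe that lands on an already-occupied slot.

4

429 hashes to 0; slot 0 is free → place at 0.
471 hashes to 9; slot 9 is free → place at 9.
242 hashes to 0; 0 taken → place at 1.
869 hashes to 0; 0,1 taken → place at 4.
199 hashes to 1; 1 taken → place at 2.
Table: [429, 242, 199, -, 869, -, -, -, -, 471, -]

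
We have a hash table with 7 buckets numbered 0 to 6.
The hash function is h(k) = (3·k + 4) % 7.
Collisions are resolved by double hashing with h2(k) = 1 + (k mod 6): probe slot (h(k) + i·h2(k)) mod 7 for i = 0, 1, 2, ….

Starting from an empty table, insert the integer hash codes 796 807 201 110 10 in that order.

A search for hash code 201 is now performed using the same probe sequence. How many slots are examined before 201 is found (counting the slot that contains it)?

2

796: h=5 → slot 5
807: h=3 → slot 3
201: h=5, h2=4, probe 5,2 → slot 2
110: h=5, h2=3, probe 5,1 → slot 1
10: h=6 → slot 6
Table: [—, 110, 201, 807, —, 796, 10]
Lookup 201: h=5, h2=4, probe 5,2 → found at 2.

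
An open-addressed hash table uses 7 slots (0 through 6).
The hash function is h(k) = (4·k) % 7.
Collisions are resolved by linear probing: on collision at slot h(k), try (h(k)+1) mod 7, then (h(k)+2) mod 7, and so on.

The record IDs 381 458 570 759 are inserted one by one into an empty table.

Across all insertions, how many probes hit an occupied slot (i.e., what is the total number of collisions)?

6

Insert 381: h=5, slot 5 empty → index 5.
Insert 458: h=5, slot 5 occupied → index 6.
Insert 570: h=5, slots 5,6 occupied → index 0.
Insert 759: h=5, slots 5,6,0 occupied → index 1.
Table: [570, 759, -, -, -, 381, 458]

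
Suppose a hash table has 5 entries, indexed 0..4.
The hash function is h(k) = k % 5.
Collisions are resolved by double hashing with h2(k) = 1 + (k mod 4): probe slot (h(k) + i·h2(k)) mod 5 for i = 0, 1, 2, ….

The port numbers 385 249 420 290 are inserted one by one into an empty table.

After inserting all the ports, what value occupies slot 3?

385: h=0 → slot 0
249: h=4 → slot 4
420: h=0, h2=1, probe 0,1 → slot 1
290: h=0, h2=3, probe 0,3 → slot 3
Table: [385, 420, —, 290, 249]

290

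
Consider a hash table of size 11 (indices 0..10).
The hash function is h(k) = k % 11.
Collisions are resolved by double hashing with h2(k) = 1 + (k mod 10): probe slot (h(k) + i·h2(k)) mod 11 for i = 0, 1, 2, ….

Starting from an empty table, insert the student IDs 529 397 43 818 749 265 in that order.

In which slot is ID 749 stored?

529: h=1 -> slot 1
397: h=1, h2=8, probe 1,9 -> slot 9
43: h=10 -> slot 10
818: h=4 -> slot 4
749: h=1, h2=10, probe 1,0 -> slot 0
265: h=1, h2=6, probe 1,7 -> slot 7
Table: [749, 529, —, —, 818, —, —, 265, —, 397, 43]

0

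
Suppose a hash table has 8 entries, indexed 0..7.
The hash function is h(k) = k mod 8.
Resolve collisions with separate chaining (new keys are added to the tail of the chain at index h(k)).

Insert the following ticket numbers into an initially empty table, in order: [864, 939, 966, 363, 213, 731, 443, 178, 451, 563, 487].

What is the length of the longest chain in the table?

6

Insert 864: h=0, bucket 0 empty -> new chain.
Insert 939: h=3, bucket 3 empty -> new chain.
Insert 966: h=6, bucket 6 empty -> new chain.
Insert 363: h=3, bucket 3 nonempty -> append to chain.
Insert 213: h=5, bucket 5 empty -> new chain.
Insert 731: h=3, bucket 3 nonempty -> append to chain.
Insert 443: h=3, bucket 3 nonempty -> append to chain.
Insert 178: h=2, bucket 2 empty -> new chain.
Insert 451: h=3, bucket 3 nonempty -> append to chain.
Insert 563: h=3, bucket 3 nonempty -> append to chain.
Insert 487: h=7, bucket 7 empty -> new chain.
Final buckets:
0: 864
1: —
2: 178
3: 939 -> 363 -> 731 -> 443 -> 451 -> 563
4: —
5: 213
6: 966
7: 487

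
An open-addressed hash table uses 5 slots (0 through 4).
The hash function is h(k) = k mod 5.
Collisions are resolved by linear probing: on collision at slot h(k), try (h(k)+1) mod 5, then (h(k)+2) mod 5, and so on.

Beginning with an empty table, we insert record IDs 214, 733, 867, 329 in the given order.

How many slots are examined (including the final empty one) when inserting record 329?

Insert 214: h=4, slot 4 empty => index 4.
Insert 733: h=3, slot 3 empty => index 3.
Insert 867: h=2, slot 2 empty => index 2.
Insert 329: h=4, slot 4 occupied => index 0.
Table: [329, _, 867, 733, 214]

2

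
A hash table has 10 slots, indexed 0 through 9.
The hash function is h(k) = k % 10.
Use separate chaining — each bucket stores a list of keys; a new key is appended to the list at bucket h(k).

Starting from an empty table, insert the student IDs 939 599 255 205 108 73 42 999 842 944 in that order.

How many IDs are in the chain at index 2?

2

939 -> bucket 9
599 -> bucket 9 (collision)
255 -> bucket 5
205 -> bucket 5 (collision)
108 -> bucket 8
73 -> bucket 3
42 -> bucket 2
999 -> bucket 9 (collision)
842 -> bucket 2 (collision)
944 -> bucket 4
Final buckets:
0: _
1: _
2: 42 -> 842
3: 73
4: 944
5: 255 -> 205
6: _
7: _
8: 108
9: 939 -> 599 -> 999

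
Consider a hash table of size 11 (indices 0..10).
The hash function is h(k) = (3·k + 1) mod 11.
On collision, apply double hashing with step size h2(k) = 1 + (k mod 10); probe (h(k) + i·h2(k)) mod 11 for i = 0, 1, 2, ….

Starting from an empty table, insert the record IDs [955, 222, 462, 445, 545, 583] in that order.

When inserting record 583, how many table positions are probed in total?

955 hashes to 6; slot 6 is free => place at 6.
222 hashes to 7; slot 7 is free => place at 7.
462 hashes to 1; slot 1 is free => place at 1.
445 hashes to 5; slot 5 is free => place at 5.
545 hashes to 8; slot 8 is free => place at 8.
583 hashes to 1, h2=4; 1,5 taken => place at 9.
Table: [—, 462, —, —, —, 445, 955, 222, 545, 583, —]

3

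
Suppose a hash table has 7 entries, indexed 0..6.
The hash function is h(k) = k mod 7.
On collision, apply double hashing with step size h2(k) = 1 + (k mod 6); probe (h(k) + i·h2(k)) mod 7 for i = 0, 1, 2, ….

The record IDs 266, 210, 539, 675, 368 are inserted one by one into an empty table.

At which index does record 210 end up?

1

Insert 266: h=0, slot 0 empty -> index 0.
Insert 210: h=0, h2=1, slot 0 occupied -> index 1.
Insert 539: h=0, h2=6, slot 0 occupied -> index 6.
Insert 675: h=3, slot 3 empty -> index 3.
Insert 368: h=4, slot 4 empty -> index 4.
Table: [266, 210, -, 675, 368, -, 539]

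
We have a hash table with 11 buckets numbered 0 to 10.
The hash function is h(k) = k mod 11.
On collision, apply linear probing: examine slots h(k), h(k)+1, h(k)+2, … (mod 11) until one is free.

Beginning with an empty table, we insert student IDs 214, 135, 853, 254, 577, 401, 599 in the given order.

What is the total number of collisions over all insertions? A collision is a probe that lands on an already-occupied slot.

214 hashes to 5; slot 5 is free => place at 5.
135 hashes to 3; slot 3 is free => place at 3.
853 hashes to 6; slot 6 is free => place at 6.
254 hashes to 1; slot 1 is free => place at 1.
577 hashes to 5; 5,6 taken => place at 7.
401 hashes to 5; 5,6,7 taken => place at 8.
599 hashes to 5; 5,6,7,8 taken => place at 9.
Table: [—, 254, —, 135, —, 214, 853, 577, 401, 599, —]

9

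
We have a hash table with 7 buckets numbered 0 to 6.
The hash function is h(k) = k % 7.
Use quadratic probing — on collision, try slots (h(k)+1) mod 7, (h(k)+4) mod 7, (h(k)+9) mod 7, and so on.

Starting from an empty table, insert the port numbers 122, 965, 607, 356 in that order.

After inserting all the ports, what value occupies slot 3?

122

Insert 122: h=3, slot 3 empty -> index 3.
Insert 965: h=6, slot 6 empty -> index 6.
Insert 607: h=5, slot 5 empty -> index 5.
Insert 356: h=6, slot 6 occupied -> index 0.
Table: [356, —, —, 122, —, 607, 965]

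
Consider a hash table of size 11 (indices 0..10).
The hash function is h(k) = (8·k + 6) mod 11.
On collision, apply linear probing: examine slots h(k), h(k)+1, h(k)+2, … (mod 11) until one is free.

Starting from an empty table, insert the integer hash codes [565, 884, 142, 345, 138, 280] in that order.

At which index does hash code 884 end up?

6

565: h=5 → slot 5
884: h=5, probe 5,6 → slot 6
142: h=9 → slot 9
345: h=5, probe 5,6,7 → slot 7
138: h=10 → slot 10
280: h=2 → slot 2
Table: [—, —, 280, —, —, 565, 884, 345, —, 142, 138]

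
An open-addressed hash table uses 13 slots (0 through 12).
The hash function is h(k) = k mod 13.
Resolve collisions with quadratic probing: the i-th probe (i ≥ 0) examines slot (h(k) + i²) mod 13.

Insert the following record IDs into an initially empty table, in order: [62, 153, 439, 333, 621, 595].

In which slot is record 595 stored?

0

Insert 62: h=10, slot 10 empty => index 10.
Insert 153: h=10, slot 10 occupied => index 11.
Insert 439: h=10, slots 10,11 occupied => index 1.
Insert 333: h=8, slot 8 empty => index 8.
Insert 621: h=10, slots 10,11,1 occupied => index 6.
Insert 595: h=10, slots 10,11,1,6 occupied => index 0.
Table: [595, 439, ∅, ∅, ∅, ∅, 621, ∅, 333, ∅, 62, 153, ∅]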